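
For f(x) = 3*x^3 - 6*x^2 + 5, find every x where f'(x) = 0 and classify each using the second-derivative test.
f'(x) = 3*x*(3*x - 4)

Solve f'(x) = 0:
  Factor: 9*x^2 - 12*x = 3*x*(3*x - 4) = 0.
  ⇒ x = 0, 4/3

f''(x) = 18*x - 12
Second-derivative test at each critical point:
  f''(0) = -12 < 0 → local maximum
  f''(4/3) = 12 > 0 → local minimum

Critical points: x = 0 (local maximum); x = 4/3 (local minimum)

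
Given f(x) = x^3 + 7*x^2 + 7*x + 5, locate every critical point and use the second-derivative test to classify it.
f'(x) = 3*x^2 + 14*x + 7

Solve f'(x) = 0:
  3*x^2 + 14*x + 7 = 0 has no rational roots; quadratic formula: x = (-14 ± √112)/6.
  ⇒ x = -7/3 - 2*sqrt(7)/3 ≈ -4.0972, -7/3 + 2*sqrt(7)/3 ≈ -0.5695

f''(x) = 6*x + 14
Second-derivative test at each critical point:
  f''(-4.0972) = -10.5830 < 0 → local maximum
  f''(-0.5695) = 10.5830 > 0 → local minimum

Critical points: x = -7/3 - 2*sqrt(7)/3 ≈ -4.0972 (local maximum); x = -7/3 + 2*sqrt(7)/3 ≈ -0.5695 (local minimum)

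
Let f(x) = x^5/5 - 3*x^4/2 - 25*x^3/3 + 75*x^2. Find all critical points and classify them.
f'(x) = x*(x^3 - 6*x^2 - 25*x + 150)

Solve f'(x) = 0:
  Factor: x^4 - 6*x^3 - 25*x^2 + 150*x = x*(x - 6)*(x - 5)*(x + 5) = 0.
  ⇒ x = -5, 0, 5, 6

f''(x) = 4*x^3 - 18*x^2 - 50*x + 150
Second-derivative test at each critical point:
  f''(-5) = -550 < 0 → local maximum
  f''(0) = 150 > 0 → local minimum
  f''(5) = -50 < 0 → local maximum
  f''(6) = 66 > 0 → local minimum

Critical points: x = -5 (local maximum); x = 0 (local minimum); x = 5 (local maximum); x = 6 (local minimum)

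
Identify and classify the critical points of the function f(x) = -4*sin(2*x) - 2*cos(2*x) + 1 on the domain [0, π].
f'(x) = 4*sin(2*x) - 8*cos(2*x)

Solve f'(x) = 0 on [0, π]:
  f'(x) = 0 ⇔ -4*cos(2*x) = -2*sin(2*x) ⇔ tan(2*x) = 2, i.e. 2*x = arctan(2) + nπ; keep the solutions lying in [0, π].
  ⇒ x = atan(2)/2 ≈ 0.5536, atan(2)/2 + pi/2 ≈ 2.1244

f''(x) = 16*sin(2*x) + 8*cos(2*x)
Second-derivative test at each critical point:
  f''(0.5536) = 17.8885 > 0 → local minimum
  f''(2.1244) = -17.8885 < 0 → local maximum

Critical points: x = atan(2)/2 ≈ 0.5536 (local minimum); x = atan(2)/2 + pi/2 ≈ 2.1244 (local maximum)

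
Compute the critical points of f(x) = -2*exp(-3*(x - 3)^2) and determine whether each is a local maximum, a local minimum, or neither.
f'(x) = 12*(x - 3)*exp(-3*(x - 3)^2)

Solve f'(x) = 0:
  f'(x) = (12*x - 36)·exp(-3*(x - 3)^2) and exp(-3*(x - 3)^2) > 0 for every x, so f'(x) = 0 ⇔ 12*x - 36 = 0.
  Factor: 12*x - 36 = 12*(x - 3) = 0.
  ⇒ x = 3

f''(x) = 12*(1 - 6*(x - 3)^2)*exp(-3*(x - 3)^2)
Second-derivative test at each critical point:
  f''(3) = 12 > 0 → local minimum

Critical points: x = 3 (local minimum)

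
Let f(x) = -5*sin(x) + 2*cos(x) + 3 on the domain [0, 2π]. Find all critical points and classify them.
f'(x) = -2*sin(x) - 5*cos(x)

Solve f'(x) = 0 on [0, 2π]:
  f'(x) = 0 ⇔ -5*cos(x) = 2*sin(x) ⇔ tan(x) = -5/2, i.e. x = arctan(-5/2) + nπ; keep the solutions lying in [0, 2π].
  ⇒ x = pi - atan(5/2) ≈ 1.9513, -atan(5/2) + 2*pi ≈ 5.0929

f''(x) = 5*sin(x) - 2*cos(x)
Second-derivative test at each critical point:
  f''(1.9513) = 5.3852 > 0 → local minimum
  f''(5.0929) = -5.3852 < 0 → local maximum

Critical points: x = pi - atan(5/2) ≈ 1.9513 (local minimum); x = -atan(5/2) + 2*pi ≈ 5.0929 (local maximum)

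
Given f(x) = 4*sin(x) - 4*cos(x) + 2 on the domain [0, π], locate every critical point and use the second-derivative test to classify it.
f'(x) = 4*sqrt(2)*sin(x + pi/4)

Solve f'(x) = 0 on [0, π]:
  f'(x) = 0 ⇔ 4*cos(x) = -4*sin(x) ⇔ tan(x) = -1, i.e. x = arctan(-1) + nπ; keep the solutions lying in [0, π].
  ⇒ x = 3*pi/4 ≈ 2.3562

f''(x) = 4*sqrt(2)*cos(x + pi/4)
Second-derivative test at each critical point:
  f''(2.3562) = -5.6569 < 0 → local maximum

Critical points: x = 3*pi/4 ≈ 2.3562 (local maximum)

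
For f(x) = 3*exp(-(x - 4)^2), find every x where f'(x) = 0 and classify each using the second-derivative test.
f'(x) = 6*(4 - x)*exp(-(x - 4)^2)

Solve f'(x) = 0:
  f'(x) = (24 - 6*x)·exp(-(x - 4)^2) and exp(-(x - 4)^2) > 0 for every x, so f'(x) = 0 ⇔ 24 - 6*x = 0.
  Factor: 24 - 6*x = -6*(x - 4) = 0.
  ⇒ x = 4

f''(x) = 6*(2*(x - 4)^2 - 1)*exp(-(x - 4)^2)
Second-derivative test at each critical point:
  f''(4) = -6 < 0 → local maximum

Critical points: x = 4 (local maximum)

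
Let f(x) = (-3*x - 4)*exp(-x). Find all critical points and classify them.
f'(x) = (3*x + 1)*exp(-x)

Solve f'(x) = 0:
  f'(x) = (3*x + 1)·exp(-x) and exp(-x) > 0 for every x, so f'(x) = 0 ⇔ 3*x + 1 = 0.
  3*x + 1 = 0.
  ⇒ x = -1/3

f''(x) = (2 - 3*x)*exp(-x)
Second-derivative test at each critical point:
  f''(-1/3) = 4.1868 > 0 → local minimum

Critical points: x = -1/3 (local minimum)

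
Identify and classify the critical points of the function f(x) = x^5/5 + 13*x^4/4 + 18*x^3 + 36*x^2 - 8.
f'(x) = x*(x^3 + 13*x^2 + 54*x + 72)

Solve f'(x) = 0:
  Factor: x^4 + 13*x^3 + 54*x^2 + 72*x = x*(x + 3)*(x + 4)*(x + 6) = 0.
  ⇒ x = -6, -4, -3, 0

f''(x) = 4*x^3 + 39*x^2 + 108*x + 72
Second-derivative test at each critical point:
  f''(-6) = -36 < 0 → local maximum
  f''(-4) = 8 > 0 → local minimum
  f''(-3) = -9 < 0 → local maximum
  f''(0) = 72 > 0 → local minimum

Critical points: x = -6 (local maximum); x = -4 (local minimum); x = -3 (local maximum); x = 0 (local minimum)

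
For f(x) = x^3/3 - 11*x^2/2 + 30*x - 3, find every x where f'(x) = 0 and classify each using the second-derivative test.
f'(x) = x^2 - 11*x + 30

Solve f'(x) = 0:
  Factor: x^2 - 11*x + 30 = (x - 6)*(x - 5) = 0.
  ⇒ x = 5, 6

f''(x) = 2*x - 11
Second-derivative test at each critical point:
  f''(5) = -1 < 0 → local maximum
  f''(6) = 1 > 0 → local minimum

Critical points: x = 5 (local maximum); x = 6 (local minimum)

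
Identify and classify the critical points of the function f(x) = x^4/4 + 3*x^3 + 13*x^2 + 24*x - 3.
f'(x) = x^3 + 9*x^2 + 26*x + 24

Solve f'(x) = 0:
  Factor: x^3 + 9*x^2 + 26*x + 24 = (x + 2)*(x + 3)*(x + 4) = 0.
  ⇒ x = -4, -3, -2

f''(x) = 3*x^2 + 18*x + 26
Second-derivative test at each critical point:
  f''(-4) = 2 > 0 → local minimum
  f''(-3) = -1 < 0 → local maximum
  f''(-2) = 2 > 0 → local minimum

Critical points: x = -4 (local minimum); x = -3 (local maximum); x = -2 (local minimum)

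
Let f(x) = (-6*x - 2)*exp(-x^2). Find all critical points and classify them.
f'(x) = 2*(2*x*(3*x + 1) - 3)*exp(-x^2)

Solve f'(x) = 0:
  f'(x) = (12*x^2 + 4*x - 6)·exp(-x^2) and exp(-x^2) > 0 for every x, so f'(x) = 0 ⇔ 12*x^2 + 4*x - 6 = 0.
  Factor: 12*x^2 + 4*x - 6 = 2*(6*x^2 + 2*x - 3); 6*x^2 + 2*x - 3 = 0 has no rational roots; quadratic formula: x = (-2 ± √76)/12.
  ⇒ x = -sqrt(19)/6 - 1/6 ≈ -0.8931, -1/6 + sqrt(19)/6 ≈ 0.5598

f''(x) = 4*(-6*x^3 - 2*x^2 + 9*x + 1)*exp(-x^2)
Second-derivative test at each critical point:
  f''(-0.8931) = -7.8522 < 0 → local maximum
  f''(0.5598) = 12.7447 > 0 → local minimum

Critical points: x = -sqrt(19)/6 - 1/6 ≈ -0.8931 (local maximum); x = -1/6 + sqrt(19)/6 ≈ 0.5598 (local minimum)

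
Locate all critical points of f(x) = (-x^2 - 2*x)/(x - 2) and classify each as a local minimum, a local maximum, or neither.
f'(x) = (-x^2 + 4*x + 4)/(x^2 - 4*x + 4)

Solve f'(x) = 0:
  f'(x) = -(x^2 - 4*x - 4)/(x - 2)^2; the denominator is positive wherever f is defined, so f'(x) = 0 ⇔ -x^2 + 4*x + 4 = 0.
  x^2 - 4*x - 4 = 0 has no rational roots; quadratic formula: x = (4 ± √32)/2.
  ⇒ x = 2 - 2*sqrt(2) ≈ -0.8284, 2 + 2*sqrt(2) ≈ 4.8284

f''(x) = -16/(x^3 - 6*x^2 + 12*x - 8)
Second-derivative test at each critical point:
  f''(-0.8284) = 0.7071 > 0 → local minimum
  f''(4.8284) = -0.7071 < 0 → local maximum

Critical points: x = 2 - 2*sqrt(2) ≈ -0.8284 (local minimum); x = 2 + 2*sqrt(2) ≈ 4.8284 (local maximum)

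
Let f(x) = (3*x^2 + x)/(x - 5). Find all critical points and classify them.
f'(x) = (3*x^2 - 30*x - 5)/(x^2 - 10*x + 25)

Solve f'(x) = 0:
  f'(x) = (3*x^2 - 30*x - 5)/(x - 5)^2; the denominator is positive wherever f is defined, so f'(x) = 0 ⇔ 3*x^2 - 30*x - 5 = 0.
  3*x^2 - 30*x - 5 = 0 has no rational roots; quadratic formula: x = (30 ± √960)/6.
  ⇒ x = 5 - 4*sqrt(15)/3 ≈ -0.1640, 5 + 4*sqrt(15)/3 ≈ 10.1640

f''(x) = 160/(x^3 - 15*x^2 + 75*x - 125)
Second-derivative test at each critical point:
  f''(-0.1640) = -1.1619 < 0 → local maximum
  f''(10.1640) = 1.1619 > 0 → local minimum

Critical points: x = 5 - 4*sqrt(15)/3 ≈ -0.1640 (local maximum); x = 5 + 4*sqrt(15)/3 ≈ 10.1640 (local minimum)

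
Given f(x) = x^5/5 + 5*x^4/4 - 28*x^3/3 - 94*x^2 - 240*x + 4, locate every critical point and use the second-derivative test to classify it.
f'(x) = x^4 + 5*x^3 - 28*x^2 - 188*x - 240

Solve f'(x) = 0:
  Factor: x^4 + 5*x^3 - 28*x^2 - 188*x - 240 = (x - 6)*(x + 2)*(x + 4)*(x + 5) = 0.
  ⇒ x = -5, -4, -2, 6

f''(x) = 4*x^3 + 15*x^2 - 56*x - 188
Second-derivative test at each critical point:
  f''(-5) = -33 < 0 → local maximum
  f''(-4) = 20 > 0 → local minimum
  f''(-2) = -48 < 0 → local maximum
  f''(6) = 880 > 0 → local minimum

Critical points: x = -5 (local maximum); x = -4 (local minimum); x = -2 (local maximum); x = 6 (local minimum)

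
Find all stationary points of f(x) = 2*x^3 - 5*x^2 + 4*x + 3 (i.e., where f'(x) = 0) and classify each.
f'(x) = 6*x^2 - 10*x + 4

Solve f'(x) = 0:
  Factor: 6*x^2 - 10*x + 4 = 2*(x - 1)*(3*x - 2) = 0.
  ⇒ x = 2/3, 1

f''(x) = 12*x - 10
Second-derivative test at each critical point:
  f''(2/3) = -2 < 0 → local maximum
  f''(1) = 2 > 0 → local minimum

Critical points: x = 2/3 (local maximum); x = 1 (local minimum)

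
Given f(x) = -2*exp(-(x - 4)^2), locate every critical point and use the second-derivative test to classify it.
f'(x) = 4*(x - 4)*exp(-(x - 4)^2)

Solve f'(x) = 0:
  f'(x) = (4*x - 16)·exp(-(x - 4)^2) and exp(-(x - 4)^2) > 0 for every x, so f'(x) = 0 ⇔ 4*x - 16 = 0.
  Factor: 4*x - 16 = 4*(x - 4) = 0.
  ⇒ x = 4

f''(x) = 4*(1 - 2*(x - 4)^2)*exp(-(x - 4)^2)
Second-derivative test at each critical point:
  f''(4) = 4 > 0 → local minimum

Critical points: x = 4 (local minimum)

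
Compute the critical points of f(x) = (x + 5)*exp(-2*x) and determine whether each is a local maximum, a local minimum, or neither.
f'(x) = (-2*x - 9)*exp(-2*x)

Solve f'(x) = 0:
  f'(x) = (-2*x - 9)·exp(-2*x) and exp(-2*x) > 0 for every x, so f'(x) = 0 ⇔ -2*x - 9 = 0.
  -2*x - 9 = 0.
  ⇒ x = -9/2

f''(x) = 4*(x + 4)*exp(-2*x)
Second-derivative test at each critical point:
  f''(-9/2) = -16206.1679 < 0 → local maximum

Critical points: x = -9/2 (local maximum)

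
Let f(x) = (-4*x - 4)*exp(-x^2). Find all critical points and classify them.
f'(x) = 4*(2*x*(x + 1) - 1)*exp(-x^2)

Solve f'(x) = 0:
  f'(x) = (8*x^2 + 8*x - 4)·exp(-x^2) and exp(-x^2) > 0 for every x, so f'(x) = 0 ⇔ 8*x^2 + 8*x - 4 = 0.
  Factor: 8*x^2 + 8*x - 4 = 4*(2*x^2 + 2*x - 1); 2*x^2 + 2*x - 1 = 0 has no rational roots; quadratic formula: x = (-2 ± √12)/4.
  ⇒ x = -sqrt(3)/2 - 1/2 ≈ -1.3660, -1/2 + sqrt(3)/2 ≈ 0.3660

f''(x) = 8*(-2*x^2*(x + 1) + 3*x + 1)*exp(-x^2)
Second-derivative test at each critical point:
  f''(-1.3660) = -2.1441 < 0 → local maximum
  f''(0.3660) = 12.1190 > 0 → local minimum

Critical points: x = -sqrt(3)/2 - 1/2 ≈ -1.3660 (local maximum); x = -1/2 + sqrt(3)/2 ≈ 0.3660 (local minimum)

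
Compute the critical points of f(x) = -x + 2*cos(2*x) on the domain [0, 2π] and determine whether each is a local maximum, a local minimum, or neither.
f'(x) = -4*sin(2*x) - 1

Solve f'(x) = 0 on [0, 2π]:
  f'(x) = 0 ⇔ sin(2*x) = -1/4, i.e. 2*x = arcsin(-1/4) + 2nπ or 2*x = π − arcsin(-1/4) + 2nπ; keep the solutions lying in [0, 2π].
  ⇒ x = asin(1/4)/2 + pi/2 ≈ 1.6971, pi - asin(1/4)/2 ≈ 3.0153, asin(1/4)/2 + 3*pi/2 ≈ 4.8387, -asin(1/4)/2 + 2*pi ≈ 6.1568

f''(x) = -8*cos(2*x)
Second-derivative test at each critical point:
  f''(1.6971) = 7.7460 > 0 → local minimum
  f''(3.0153) = -7.7460 < 0 → local maximum
  f''(4.8387) = 7.7460 > 0 → local minimum
  f''(6.1568) = -7.7460 < 0 → local maximum

Critical points: x = asin(1/4)/2 + pi/2 ≈ 1.6971 (local minimum); x = pi - asin(1/4)/2 ≈ 3.0153 (local maximum); x = asin(1/4)/2 + 3*pi/2 ≈ 4.8387 (local minimum); x = -asin(1/4)/2 + 2*pi ≈ 6.1568 (local maximum)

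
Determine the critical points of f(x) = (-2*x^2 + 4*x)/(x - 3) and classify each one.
f'(x) = 2*(-x^2 + 6*x - 6)/(x^2 - 6*x + 9)

Solve f'(x) = 0:
  f'(x) = -2*(x^2 - 6*x + 6)/(x - 3)^2; the denominator is positive wherever f is defined, so f'(x) = 0 ⇔ -2*x^2 + 12*x - 12 = 0.
  Factor: -2*x^2 + 12*x - 12 = -2*(x^2 - 6*x + 6); x^2 - 6*x + 6 = 0 has no rational roots; quadratic formula: x = (6 ± √12)/2.
  ⇒ x = 3 - sqrt(3) ≈ 1.2679, sqrt(3) + 3 ≈ 4.7321

f''(x) = -12/(x^3 - 9*x^2 + 27*x - 27)
Second-derivative test at each critical point:
  f''(1.2679) = 2.3094 > 0 → local minimum
  f''(4.7321) = -2.3094 < 0 → local maximum

Critical points: x = 3 - sqrt(3) ≈ 1.2679 (local minimum); x = sqrt(3) + 3 ≈ 4.7321 (local maximum)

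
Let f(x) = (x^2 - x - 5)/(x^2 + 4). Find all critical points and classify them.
f'(x) = (x^2 + 18*x - 4)/(x^4 + 8*x^2 + 16)

Solve f'(x) = 0:
  f'(x) = (x^2 + 18*x - 4)/(x^2 + 4)^2; the denominator is positive wherever f is defined, so f'(x) = 0 ⇔ x^2 + 18*x - 4 = 0.
  x^2 + 18*x - 4 = 0 has no rational roots; quadratic formula: x = (-18 ± √340)/2.
  ⇒ x = -sqrt(85) - 9 ≈ -18.2195, -9 + sqrt(85) ≈ 0.2195

f''(x) = 2*(-x^3 - 27*x^2 + 12*x + 36)/(x^6 + 12*x^4 + 48*x^2 + 64)
Second-derivative test at each critical point:
  f''(-18.2195) = -1.634e-04 < 0 → local maximum
  f''(0.2195) = 1.1252 > 0 → local minimum

Critical points: x = -sqrt(85) - 9 ≈ -18.2195 (local maximum); x = -9 + sqrt(85) ≈ 0.2195 (local minimum)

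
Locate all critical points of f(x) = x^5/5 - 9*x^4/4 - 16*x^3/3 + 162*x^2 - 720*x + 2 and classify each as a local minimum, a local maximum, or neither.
f'(x) = x^4 - 9*x^3 - 16*x^2 + 324*x - 720

Solve f'(x) = 0:
  Factor: x^4 - 9*x^3 - 16*x^2 + 324*x - 720 = (x - 6)*(x - 5)*(x - 4)*(x + 6) = 0.
  ⇒ x = -6, 4, 5, 6

f''(x) = 4*x^3 - 27*x^2 - 32*x + 324
Second-derivative test at each critical point:
  f''(-6) = -1320 < 0 → local maximum
  f''(4) = 20 > 0 → local minimum
  f''(5) = -11 < 0 → local maximum
  f''(6) = 24 > 0 → local minimum

Critical points: x = -6 (local maximum); x = 4 (local minimum); x = 5 (local maximum); x = 6 (local minimum)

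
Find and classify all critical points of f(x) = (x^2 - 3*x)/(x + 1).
f'(x) = (x^2 + 2*x - 3)/(x^2 + 2*x + 1)

Solve f'(x) = 0:
  f'(x) = (x - 1)*(x + 3)/(x + 1)^2; the denominator is positive wherever f is defined, so f'(x) = 0 ⇔ x^2 + 2*x - 3 = 0.
  Factor: x^2 + 2*x - 3 = (x - 1)*(x + 3) = 0.
  ⇒ x = -3, 1

f''(x) = 8/(x^3 + 3*x^2 + 3*x + 1)
Second-derivative test at each critical point:
  f''(-3) = -1 < 0 → local maximum
  f''(1) = 1 > 0 → local minimum

Critical points: x = -3 (local maximum); x = 1 (local minimum)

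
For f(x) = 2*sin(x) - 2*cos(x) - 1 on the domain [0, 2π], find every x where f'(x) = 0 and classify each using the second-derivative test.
f'(x) = 2*sqrt(2)*sin(x + pi/4)

Solve f'(x) = 0 on [0, 2π]:
  f'(x) = 0 ⇔ 2*cos(x) = -2*sin(x) ⇔ tan(x) = -1, i.e. x = arctan(-1) + nπ; keep the solutions lying in [0, 2π].
  ⇒ x = 3*pi/4 ≈ 2.3562, 7*pi/4 ≈ 5.4978

f''(x) = 2*sqrt(2)*cos(x + pi/4)
Second-derivative test at each critical point:
  f''(2.3562) = -2.8284 < 0 → local maximum
  f''(5.4978) = 2.8284 > 0 → local minimum

Critical points: x = 3*pi/4 ≈ 2.3562 (local maximum); x = 7*pi/4 ≈ 5.4978 (local minimum)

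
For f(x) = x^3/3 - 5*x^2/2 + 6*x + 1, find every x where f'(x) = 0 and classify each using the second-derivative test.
f'(x) = x^2 - 5*x + 6

Solve f'(x) = 0:
  Factor: x^2 - 5*x + 6 = (x - 3)*(x - 2) = 0.
  ⇒ x = 2, 3

f''(x) = 2*x - 5
Second-derivative test at each critical point:
  f''(2) = -1 < 0 → local maximum
  f''(3) = 1 > 0 → local minimum

Critical points: x = 2 (local maximum); x = 3 (local minimum)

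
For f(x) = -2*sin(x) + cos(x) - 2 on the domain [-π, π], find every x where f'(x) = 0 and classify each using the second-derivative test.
f'(x) = -sin(x) - 2*cos(x)

Solve f'(x) = 0 on [-π, π]:
  f'(x) = 0 ⇔ -2*cos(x) = sin(x) ⇔ tan(x) = -2, i.e. x = arctan(-2) + nπ; keep the solutions lying in [-π, π].
  ⇒ x = -atan(2) ≈ -1.1071, pi - atan(2) ≈ 2.0344

f''(x) = 2*sin(x) - cos(x)
Second-derivative test at each critical point:
  f''(-1.1071) = -2.2361 < 0 → local maximum
  f''(2.0344) = 2.2361 > 0 → local minimum

Critical points: x = -atan(2) ≈ -1.1071 (local maximum); x = pi - atan(2) ≈ 2.0344 (local minimum)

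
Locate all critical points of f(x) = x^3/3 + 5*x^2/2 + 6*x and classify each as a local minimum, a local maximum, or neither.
f'(x) = x^2 + 5*x + 6

Solve f'(x) = 0:
  Factor: x^2 + 5*x + 6 = (x + 2)*(x + 3) = 0.
  ⇒ x = -3, -2

f''(x) = 2*x + 5
Second-derivative test at each critical point:
  f''(-3) = -1 < 0 → local maximum
  f''(-2) = 1 > 0 → local minimum

Critical points: x = -3 (local maximum); x = -2 (local minimum)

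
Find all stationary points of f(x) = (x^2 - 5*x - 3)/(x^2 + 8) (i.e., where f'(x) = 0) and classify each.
f'(x) = (5*x^2 + 22*x - 40)/(x^4 + 16*x^2 + 64)

Solve f'(x) = 0:
  f'(x) = (5*x^2 + 22*x - 40)/(x^2 + 8)^2; the denominator is positive wherever f is defined, so f'(x) = 0 ⇔ 5*x^2 + 22*x - 40 = 0.
  5*x^2 + 22*x - 40 = 0 has no rational roots; quadratic formula: x = (-22 ± √1284)/10.
  ⇒ x = -sqrt(321)/5 - 11/5 ≈ -5.7833, -11/5 + sqrt(321)/5 ≈ 1.3833

f''(x) = 2*(-5*x^3 - 33*x^2 + 120*x + 88)/(x^6 + 24*x^4 + 192*x^2 + 512)
Second-derivative test at each critical point:
  f''(-5.7833) = -0.0209 < 0 → local maximum
  f''(1.3833) = 0.3646 > 0 → local minimum

Critical points: x = -sqrt(321)/5 - 11/5 ≈ -5.7833 (local maximum); x = -11/5 + sqrt(321)/5 ≈ 1.3833 (local minimum)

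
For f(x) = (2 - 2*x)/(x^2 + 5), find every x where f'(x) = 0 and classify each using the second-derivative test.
f'(x) = 2*(-x^2 + 2*x*(x - 1) - 5)/(x^2 + 5)^2

Solve f'(x) = 0:
  f'(x) = 2*(x^2 - 2*x - 5)/(x^2 + 5)^2; the denominator is positive wherever f is defined, so f'(x) = 0 ⇔ 2*x^2 - 4*x - 10 = 0.
  Factor: 2*x^2 - 4*x - 10 = 2*(x^2 - 2*x - 5); x^2 - 2*x - 5 = 0 has no rational roots; quadratic formula: x = (2 ± √24)/2.
  ⇒ x = 1 - sqrt(6) ≈ -1.4495, 1 + sqrt(6) ≈ 3.4495

f''(x) = 4*(4*x^2*(1 - x) + (3*x - 1)*(x^2 + 5))/(x^2 + 5)^3
Second-derivative test at each critical point:
  f''(-1.4495) = -0.1943 < 0 → local maximum
  f''(3.4495) = 0.0343 > 0 → local minimum

Critical points: x = 1 - sqrt(6) ≈ -1.4495 (local maximum); x = 1 + sqrt(6) ≈ 3.4495 (local minimum)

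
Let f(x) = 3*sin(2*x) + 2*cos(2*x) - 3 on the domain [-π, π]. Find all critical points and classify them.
f'(x) = -4*sin(2*x) + 6*cos(2*x)

Solve f'(x) = 0 on [-π, π]:
  f'(x) = 0 ⇔ 3*cos(2*x) = 2*sin(2*x) ⇔ tan(2*x) = 3/2, i.e. 2*x = arctan(3/2) + nπ; keep the solutions lying in [-π, π].
  ⇒ x = -pi + atan(3/2)/2 ≈ -2.6502, -pi/2 + atan(3/2)/2 ≈ -1.0794, atan(3/2)/2 ≈ 0.4914, atan(3/2)/2 + pi/2 ≈ 2.0622

f''(x) = -12*sin(2*x) - 8*cos(2*x)
Second-derivative test at each critical point:
  f''(-2.6502) = -14.4222 < 0 → local maximum
  f''(-1.0794) = 14.4222 > 0 → local minimum
  f''(0.4914) = -14.4222 < 0 → local maximum
  f''(2.0622) = 14.4222 > 0 → local minimum

Critical points: x = -pi + atan(3/2)/2 ≈ -2.6502 (local maximum); x = -pi/2 + atan(3/2)/2 ≈ -1.0794 (local minimum); x = atan(3/2)/2 ≈ 0.4914 (local maximum); x = atan(3/2)/2 + pi/2 ≈ 2.0622 (local minimum)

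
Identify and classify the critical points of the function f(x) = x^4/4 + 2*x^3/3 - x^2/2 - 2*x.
f'(x) = x^3 + 2*x^2 - x - 2

Solve f'(x) = 0:
  Factor: x^3 + 2*x^2 - x - 2 = (x - 1)*(x + 1)*(x + 2) = 0.
  ⇒ x = -2, -1, 1

f''(x) = 3*x^2 + 4*x - 1
Second-derivative test at each critical point:
  f''(-2) = 3 > 0 → local minimum
  f''(-1) = -2 < 0 → local maximum
  f''(1) = 6 > 0 → local minimum

Critical points: x = -2 (local minimum); x = -1 (local maximum); x = 1 (local minimum)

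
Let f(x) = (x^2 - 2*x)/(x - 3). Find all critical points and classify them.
f'(x) = (x^2 - 6*x + 6)/(x^2 - 6*x + 9)

Solve f'(x) = 0:
  f'(x) = (x^2 - 6*x + 6)/(x - 3)^2; the denominator is positive wherever f is defined, so f'(x) = 0 ⇔ x^2 - 6*x + 6 = 0.
  x^2 - 6*x + 6 = 0 has no rational roots; quadratic formula: x = (6 ± √12)/2.
  ⇒ x = 3 - sqrt(3) ≈ 1.2679, sqrt(3) + 3 ≈ 4.7321

f''(x) = 6/(x^3 - 9*x^2 + 27*x - 27)
Second-derivative test at each critical point:
  f''(1.2679) = -1.1547 < 0 → local maximum
  f''(4.7321) = 1.1547 > 0 → local minimum

Critical points: x = 3 - sqrt(3) ≈ 1.2679 (local maximum); x = sqrt(3) + 3 ≈ 4.7321 (local minimum)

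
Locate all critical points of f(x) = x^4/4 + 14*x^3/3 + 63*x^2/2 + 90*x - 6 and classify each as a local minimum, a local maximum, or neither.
f'(x) = x^3 + 14*x^2 + 63*x + 90

Solve f'(x) = 0:
  Factor: x^3 + 14*x^2 + 63*x + 90 = (x + 3)*(x + 5)*(x + 6) = 0.
  ⇒ x = -6, -5, -3

f''(x) = 3*x^2 + 28*x + 63
Second-derivative test at each critical point:
  f''(-6) = 3 > 0 → local minimum
  f''(-5) = -2 < 0 → local maximum
  f''(-3) = 6 > 0 → local minimum

Critical points: x = -6 (local minimum); x = -5 (local maximum); x = -3 (local minimum)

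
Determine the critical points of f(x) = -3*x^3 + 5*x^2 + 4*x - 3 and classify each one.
f'(x) = -9*x^2 + 10*x + 4

Solve f'(x) = 0:
  9*x^2 - 10*x - 4 = 0 has no rational roots; quadratic formula: x = (10 ± √244)/18.
  ⇒ x = 5/9 - sqrt(61)/9 ≈ -0.3122, 5/9 + sqrt(61)/9 ≈ 1.4234

f''(x) = 10 - 18*x
Second-derivative test at each critical point:
  f''(-0.3122) = 15.6205 > 0 → local minimum
  f''(1.4234) = -15.6205 < 0 → local maximum

Critical points: x = 5/9 - sqrt(61)/9 ≈ -0.3122 (local minimum); x = 5/9 + sqrt(61)/9 ≈ 1.4234 (local maximum)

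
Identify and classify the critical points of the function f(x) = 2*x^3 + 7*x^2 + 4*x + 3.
f'(x) = 6*x^2 + 14*x + 4

Solve f'(x) = 0:
  Factor: 6*x^2 + 14*x + 4 = 2*(x + 2)*(3*x + 1) = 0.
  ⇒ x = -2, -1/3

f''(x) = 12*x + 14
Second-derivative test at each critical point:
  f''(-2) = -10 < 0 → local maximum
  f''(-1/3) = 10 > 0 → local minimum

Critical points: x = -2 (local maximum); x = -1/3 (local minimum)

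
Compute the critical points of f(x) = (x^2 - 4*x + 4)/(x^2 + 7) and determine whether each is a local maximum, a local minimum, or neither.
f'(x) = 2*(2*x^2 + 3*x - 14)/(x^4 + 14*x^2 + 49)

Solve f'(x) = 0:
  f'(x) = 2*(x - 2)*(2*x + 7)/(x^2 + 7)^2; the denominator is positive wherever f is defined, so f'(x) = 0 ⇔ 4*x^2 + 6*x - 28 = 0.
  Factor: 4*x^2 + 6*x - 28 = 2*(x - 2)*(2*x + 7) = 0.
  ⇒ x = -7/2, 2

f''(x) = 2*(-4*x^3 - 9*x^2 + 84*x + 21)/(x^6 + 21*x^4 + 147*x^2 + 343)
Second-derivative test at each critical point:
  f''(-7/2) = -32/539 < 0 → local maximum
  f''(2) = 2/11 > 0 → local minimum

Critical points: x = -7/2 (local maximum); x = 2 (local minimum)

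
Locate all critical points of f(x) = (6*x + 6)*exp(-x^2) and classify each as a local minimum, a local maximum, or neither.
f'(x) = 6*(-2*x*(x + 1) + 1)*exp(-x^2)

Solve f'(x) = 0:
  f'(x) = (-12*x^2 - 12*x + 6)·exp(-x^2) and exp(-x^2) > 0 for every x, so f'(x) = 0 ⇔ -12*x^2 - 12*x + 6 = 0.
  Factor: -12*x^2 - 12*x + 6 = -6*(2*x^2 + 2*x - 1); 2*x^2 + 2*x - 1 = 0 has no rational roots; quadratic formula: x = (-2 ± √12)/4.
  ⇒ x = -sqrt(3)/2 - 1/2 ≈ -1.3660, -1/2 + sqrt(3)/2 ≈ 0.3660

f''(x) = 12*(2*x^2*(x + 1) - 3*x - 1)*exp(-x^2)
Second-derivative test at each critical point:
  f''(-1.3660) = 3.2162 > 0 → local minimum
  f''(0.3660) = -18.1785 < 0 → local maximum

Critical points: x = -sqrt(3)/2 - 1/2 ≈ -1.3660 (local minimum); x = -1/2 + sqrt(3)/2 ≈ 0.3660 (local maximum)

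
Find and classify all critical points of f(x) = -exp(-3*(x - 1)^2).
f'(x) = 6*(x - 1)*exp(-3*(x - 1)^2)

Solve f'(x) = 0:
  f'(x) = (6*x - 6)·exp(-3*(x - 1)^2) and exp(-3*(x - 1)^2) > 0 for every x, so f'(x) = 0 ⇔ 6*x - 6 = 0.
  Factor: 6*x - 6 = 6*(x - 1) = 0.
  ⇒ x = 1

f''(x) = 6*(1 - 6*(x - 1)^2)*exp(-3*(x - 1)^2)
Second-derivative test at each critical point:
  f''(1) = 6 > 0 → local minimum

Critical points: x = 1 (local minimum)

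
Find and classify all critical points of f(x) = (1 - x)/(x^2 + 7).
f'(x) = (-x^2 + 2*x*(x - 1) - 7)/(x^2 + 7)^2

Solve f'(x) = 0:
  f'(x) = (x^2 - 2*x - 7)/(x^2 + 7)^2; the denominator is positive wherever f is defined, so f'(x) = 0 ⇔ x^2 - 2*x - 7 = 0.
  x^2 - 2*x - 7 = 0 has no rational roots; quadratic formula: x = (2 ± √32)/2.
  ⇒ x = 1 - 2*sqrt(2) ≈ -1.8284, 1 + 2*sqrt(2) ≈ 3.8284

f''(x) = 2*(4*x^2*(1 - x) + (3*x - 1)*(x^2 + 7))/(x^2 + 7)^3
Second-derivative test at each critical point:
  f''(-1.8284) = -0.0529 < 0 → local maximum
  f''(3.8284) = 0.0121 > 0 → local minimum

Critical points: x = 1 - 2*sqrt(2) ≈ -1.8284 (local maximum); x = 1 + 2*sqrt(2) ≈ 3.8284 (local minimum)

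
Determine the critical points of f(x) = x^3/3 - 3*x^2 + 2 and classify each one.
f'(x) = x*(x - 6)

Solve f'(x) = 0:
  Factor: x^2 - 6*x = x*(x - 6) = 0.
  ⇒ x = 0, 6

f''(x) = 2*x - 6
Second-derivative test at each critical point:
  f''(0) = -6 < 0 → local maximum
  f''(6) = 6 > 0 → local minimum

Critical points: x = 0 (local maximum); x = 6 (local minimum)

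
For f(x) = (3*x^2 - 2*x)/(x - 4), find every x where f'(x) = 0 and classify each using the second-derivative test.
f'(x) = (3*x^2 - 24*x + 8)/(x^2 - 8*x + 16)

Solve f'(x) = 0:
  f'(x) = (3*x^2 - 24*x + 8)/(x - 4)^2; the denominator is positive wherever f is defined, so f'(x) = 0 ⇔ 3*x^2 - 24*x + 8 = 0.
  3*x^2 - 24*x + 8 = 0 has no rational roots; quadratic formula: x = (24 ± √480)/6.
  ⇒ x = 4 - 2*sqrt(30)/3 ≈ 0.3485, 2*sqrt(30)/3 + 4 ≈ 7.6515

f''(x) = 80/(x^3 - 12*x^2 + 48*x - 64)
Second-derivative test at each critical point:
  f''(0.3485) = -1.6432 < 0 → local maximum
  f''(7.6515) = 1.6432 > 0 → local minimum

Critical points: x = 4 - 2*sqrt(30)/3 ≈ 0.3485 (local maximum); x = 2*sqrt(30)/3 + 4 ≈ 7.6515 (local minimum)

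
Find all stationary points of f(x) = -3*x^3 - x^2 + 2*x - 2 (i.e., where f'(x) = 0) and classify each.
f'(x) = -9*x^2 - 2*x + 2

Solve f'(x) = 0:
  9*x^2 + 2*x - 2 = 0 has no rational roots; quadratic formula: x = (-2 ± √76)/18.
  ⇒ x = -sqrt(19)/9 - 1/9 ≈ -0.5954, -1/9 + sqrt(19)/9 ≈ 0.3732

f''(x) = -18*x - 2
Second-derivative test at each critical point:
  f''(-0.5954) = 8.7178 > 0 → local minimum
  f''(0.3732) = -8.7178 < 0 → local maximum

Critical points: x = -sqrt(19)/9 - 1/9 ≈ -0.5954 (local minimum); x = -1/9 + sqrt(19)/9 ≈ 0.3732 (local maximum)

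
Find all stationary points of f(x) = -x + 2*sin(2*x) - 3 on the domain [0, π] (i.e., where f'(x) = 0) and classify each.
f'(x) = 4*cos(2*x) - 1

Solve f'(x) = 0 on [0, π]:
  f'(x) = 0 ⇔ cos(2*x) = 1/4, i.e. 2*x = ±arccos(1/4) + 2nπ; keep the solutions lying in [0, π].
  ⇒ x = acos(1/4)/2 ≈ 0.6591, pi - acos(1/4)/2 ≈ 2.4825

f''(x) = -8*sin(2*x)
Second-derivative test at each critical point:
  f''(0.6591) = -7.7460 < 0 → local maximum
  f''(2.4825) = 7.7460 > 0 → local minimum

Critical points: x = acos(1/4)/2 ≈ 0.6591 (local maximum); x = pi - acos(1/4)/2 ≈ 2.4825 (local minimum)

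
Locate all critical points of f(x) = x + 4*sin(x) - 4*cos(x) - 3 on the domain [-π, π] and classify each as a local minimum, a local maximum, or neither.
f'(x) = 4*sqrt(2)*sin(x + pi/4) + 1

Solve f'(x) = 0 on [-π, π]:
  f'(x) = 0 ⇔ 4*sin(x) + 4*cos(x) = -1. Write the left side as R·cos(x + φ) with R = √(4² + (-4)²) = 4*sqrt(2), cos φ = sqrt(2)/2, sin φ = -sqrt(2)/2; then cos(x + φ) = -sqrt(2)/8. Solve for x and keep the solutions lying in [-π, π].
  ⇒ x = atan((-sqrt(31) - 1)/(-1 + sqrt(31))) ≈ -0.9631, atan((-1 + sqrt(31))/(-sqrt(31) - 1)) + pi ≈ 2.5339

f''(x) = 4*sqrt(2)*cos(x + pi/4)
Second-derivative test at each critical point:
  f''(-0.9631) = 5.5678 > 0 → local minimum
  f''(2.5339) = -5.5678 < 0 → local maximum

Critical points: x = atan((-sqrt(31) - 1)/(-1 + sqrt(31))) ≈ -0.9631 (local minimum); x = atan((-1 + sqrt(31))/(-sqrt(31) - 1)) + pi ≈ 2.5339 (local maximum)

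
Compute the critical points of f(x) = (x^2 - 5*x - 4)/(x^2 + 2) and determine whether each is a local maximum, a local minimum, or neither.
f'(x) = (5*x^2 + 12*x - 10)/(x^4 + 4*x^2 + 4)

Solve f'(x) = 0:
  f'(x) = (5*x^2 + 12*x - 10)/(x^2 + 2)^2; the denominator is positive wherever f is defined, so f'(x) = 0 ⇔ 5*x^2 + 12*x - 10 = 0.
  5*x^2 + 12*x - 10 = 0 has no rational roots; quadratic formula: x = (-12 ± √344)/10.
  ⇒ x = -sqrt(86)/5 - 6/5 ≈ -3.0547, -6/5 + sqrt(86)/5 ≈ 0.6547

f''(x) = 2*(-5*x^3 - 18*x^2 + 30*x + 12)/(x^6 + 6*x^4 + 12*x^2 + 8)
Second-derivative test at each critical point:
  f''(-3.0547) = -0.1444 < 0 → local maximum
  f''(0.6547) = 3.1444 > 0 → local minimum

Critical points: x = -sqrt(86)/5 - 6/5 ≈ -3.0547 (local maximum); x = -6/5 + sqrt(86)/5 ≈ 0.6547 (local minimum)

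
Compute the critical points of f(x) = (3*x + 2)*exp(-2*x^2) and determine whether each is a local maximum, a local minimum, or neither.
f'(x) = (-4*x*(3*x + 2) + 3)*exp(-2*x^2)

Solve f'(x) = 0:
  f'(x) = (-12*x^2 - 8*x + 3)·exp(-2*x^2) and exp(-2*x^2) > 0 for every x, so f'(x) = 0 ⇔ -12*x^2 - 8*x + 3 = 0.
  12*x^2 + 8*x - 3 = 0 has no rational roots; quadratic formula: x = (-8 ± √208)/24.
  ⇒ x = -sqrt(13)/6 - 1/3 ≈ -0.9343, -1/3 + sqrt(13)/6 ≈ 0.2676

f''(x) = 4*(4*x^2*(3*x + 2) - 9*x - 2)*exp(-2*x^2)
Second-derivative test at each critical point:
  f''(-0.9343) = 2.5171 > 0 → local minimum
  f''(0.2676) = -12.4979 < 0 → local maximum

Critical points: x = -sqrt(13)/6 - 1/3 ≈ -0.9343 (local minimum); x = -1/3 + sqrt(13)/6 ≈ 0.2676 (local maximum)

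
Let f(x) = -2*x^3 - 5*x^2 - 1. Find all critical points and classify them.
f'(x) = 2*x*(-3*x - 5)

Solve f'(x) = 0:
  Factor: -6*x^2 - 10*x = -2*x*(3*x + 5) = 0.
  ⇒ x = -5/3, 0

f''(x) = -12*x - 10
Second-derivative test at each critical point:
  f''(-5/3) = 10 > 0 → local minimum
  f''(0) = -10 < 0 → local maximum

Critical points: x = -5/3 (local minimum); x = 0 (local maximum)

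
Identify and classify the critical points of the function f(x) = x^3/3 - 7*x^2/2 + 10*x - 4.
f'(x) = x^2 - 7*x + 10

Solve f'(x) = 0:
  Factor: x^2 - 7*x + 10 = (x - 5)*(x - 2) = 0.
  ⇒ x = 2, 5

f''(x) = 2*x - 7
Second-derivative test at each critical point:
  f''(2) = -3 < 0 → local maximum
  f''(5) = 3 > 0 → local minimum

Critical points: x = 2 (local maximum); x = 5 (local minimum)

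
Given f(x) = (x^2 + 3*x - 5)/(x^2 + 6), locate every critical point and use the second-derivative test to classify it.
f'(x) = (-3*x^2 + 22*x + 18)/(x^4 + 12*x^2 + 36)

Solve f'(x) = 0:
  f'(x) = -(3*x^2 - 22*x - 18)/(x^2 + 6)^2; the denominator is positive wherever f is defined, so f'(x) = 0 ⇔ -3*x^2 + 22*x + 18 = 0.
  3*x^2 - 22*x - 18 = 0 has no rational roots; quadratic formula: x = (22 ± √700)/6.
  ⇒ x = 11/3 - 5*sqrt(7)/3 ≈ -0.7429, 11/3 + 5*sqrt(7)/3 ≈ 8.0763

f''(x) = 6*(x^3 - 11*x^2 - 18*x + 22)/(x^6 + 18*x^4 + 108*x^2 + 216)
Second-derivative test at each critical point:
  f''(-0.7429) = 0.6163 > 0 → local minimum
  f''(8.0763) = -0.0052 < 0 → local maximum

Critical points: x = 11/3 - 5*sqrt(7)/3 ≈ -0.7429 (local minimum); x = 11/3 + 5*sqrt(7)/3 ≈ 8.0763 (local maximum)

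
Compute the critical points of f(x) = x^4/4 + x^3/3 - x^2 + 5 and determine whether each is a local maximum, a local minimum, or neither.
f'(x) = x*(x^2 + x - 2)

Solve f'(x) = 0:
  Factor: x^3 + x^2 - 2*x = x*(x - 1)*(x + 2) = 0.
  ⇒ x = -2, 0, 1

f''(x) = 3*x^2 + 2*x - 2
Second-derivative test at each critical point:
  f''(-2) = 6 > 0 → local minimum
  f''(0) = -2 < 0 → local maximum
  f''(1) = 3 > 0 → local minimum

Critical points: x = -2 (local minimum); x = 0 (local maximum); x = 1 (local minimum)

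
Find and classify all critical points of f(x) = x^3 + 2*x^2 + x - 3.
f'(x) = 3*x^2 + 4*x + 1

Solve f'(x) = 0:
  Factor: 3*x^2 + 4*x + 1 = (x + 1)*(3*x + 1) = 0.
  ⇒ x = -1, -1/3

f''(x) = 6*x + 4
Second-derivative test at each critical point:
  f''(-1) = -2 < 0 → local maximum
  f''(-1/3) = 2 > 0 → local minimum

Critical points: x = -1 (local maximum); x = -1/3 (local minimum)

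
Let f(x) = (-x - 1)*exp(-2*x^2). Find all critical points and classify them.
f'(x) = (4*x*(x + 1) - 1)*exp(-2*x^2)

Solve f'(x) = 0:
  f'(x) = (4*x^2 + 4*x - 1)·exp(-2*x^2) and exp(-2*x^2) > 0 for every x, so f'(x) = 0 ⇔ 4*x^2 + 4*x - 1 = 0.
  4*x^2 + 4*x - 1 = 0 has no rational roots; quadratic formula: x = (-4 ± √32)/8.
  ⇒ x = -sqrt(2)/2 - 1/2 ≈ -1.2071, -1/2 + sqrt(2)/2 ≈ 0.2071

f''(x) = 4*(-4*x^2*(x + 1) + 3*x + 1)*exp(-2*x^2)
Second-derivative test at each critical point:
  f''(-1.2071) = -0.3069 < 0 → local maximum
  f''(0.2071) = 5.1918 > 0 → local minimum

Critical points: x = -sqrt(2)/2 - 1/2 ≈ -1.2071 (local maximum); x = -1/2 + sqrt(2)/2 ≈ 0.2071 (local minimum)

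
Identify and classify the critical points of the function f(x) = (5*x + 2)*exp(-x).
f'(x) = (3 - 5*x)*exp(-x)

Solve f'(x) = 0:
  f'(x) = (3 - 5*x)·exp(-x) and exp(-x) > 0 for every x, so f'(x) = 0 ⇔ 3 - 5*x = 0.
  3 - 5*x = 0.
  ⇒ x = 3/5

f''(x) = (5*x - 8)*exp(-x)
Second-derivative test at each critical point:
  f''(3/5) = -2.7441 < 0 → local maximum

Critical points: x = 3/5 (local maximum)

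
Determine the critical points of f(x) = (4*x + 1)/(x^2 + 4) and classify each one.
f'(x) = 2*(-2*x^2 - x + 8)/(x^4 + 8*x^2 + 16)

Solve f'(x) = 0:
  f'(x) = -2*(2*x^2 + x - 8)/(x^2 + 4)^2; the denominator is positive wherever f is defined, so f'(x) = 0 ⇔ -4*x^2 - 2*x + 16 = 0.
  Factor: -4*x^2 - 2*x + 16 = -2*(2*x^2 + x - 8); 2*x^2 + x - 8 = 0 has no rational roots; quadratic formula: x = (-1 ± √65)/4.
  ⇒ x = -sqrt(65)/4 - 1/4 ≈ -2.2656, -1/4 + sqrt(65)/4 ≈ 1.7656

f''(x) = 2*(4*x^2*(4*x + 1) - (12*x + 1)*(x^2 + 4))/(x^2 + 4)^3
Second-derivative test at each critical point:
  f''(-2.2656) = 0.1933 > 0 → local minimum
  f''(1.7656) = -0.3183 < 0 → local maximum

Critical points: x = -sqrt(65)/4 - 1/4 ≈ -2.2656 (local minimum); x = -1/4 + sqrt(65)/4 ≈ 1.7656 (local maximum)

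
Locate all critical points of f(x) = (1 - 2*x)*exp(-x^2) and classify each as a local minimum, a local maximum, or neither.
f'(x) = 2*(x*(2*x - 1) - 1)*exp(-x^2)

Solve f'(x) = 0:
  f'(x) = (4*x^2 - 2*x - 2)·exp(-x^2) and exp(-x^2) > 0 for every x, so f'(x) = 0 ⇔ 4*x^2 - 2*x - 2 = 0.
  Factor: 4*x^2 - 2*x - 2 = 2*(x - 1)*(2*x + 1) = 0.
  ⇒ x = -1/2, 1

f''(x) = 2*(2*x^2*(1 - 2*x) + 6*x - 1)*exp(-x^2)
Second-derivative test at each critical point:
  f''(-1/2) = -4.6728 < 0 → local maximum
  f''(1) = 2.2073 > 0 → local minimum

Critical points: x = -1/2 (local maximum); x = 1 (local minimum)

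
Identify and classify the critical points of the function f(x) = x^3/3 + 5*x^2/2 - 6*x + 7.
f'(x) = x^2 + 5*x - 6

Solve f'(x) = 0:
  Factor: x^2 + 5*x - 6 = (x - 1)*(x + 6) = 0.
  ⇒ x = -6, 1

f''(x) = 2*x + 5
Second-derivative test at each critical point:
  f''(-6) = -7 < 0 → local maximum
  f''(1) = 7 > 0 → local minimum

Critical points: x = -6 (local maximum); x = 1 (local minimum)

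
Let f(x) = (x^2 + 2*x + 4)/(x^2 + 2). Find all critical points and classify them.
f'(x) = 2*(-x^2 - 2*x + 2)/(x^4 + 4*x^2 + 4)

Solve f'(x) = 0:
  f'(x) = -2*(x^2 + 2*x - 2)/(x^2 + 2)^2; the denominator is positive wherever f is defined, so f'(x) = 0 ⇔ -2*x^2 - 4*x + 4 = 0.
  Factor: -2*x^2 - 4*x + 4 = -2*(x^2 + 2*x - 2); x^2 + 2*x - 2 = 0 has no rational roots; quadratic formula: x = (-2 ± √12)/2.
  ⇒ x = -sqrt(3) - 1 ≈ -2.7321, -1 + sqrt(3) ≈ 0.7321

f''(x) = 4*(x^3 + 3*x^2 - 6*x - 2)/(x^6 + 6*x^4 + 12*x^2 + 8)
Second-derivative test at each critical point:
  f''(-2.7321) = 0.0774 > 0 → local minimum
  f''(0.7321) = -1.0774 < 0 → local maximum

Critical points: x = -sqrt(3) - 1 ≈ -2.7321 (local minimum); x = -1 + sqrt(3) ≈ 0.7321 (local maximum)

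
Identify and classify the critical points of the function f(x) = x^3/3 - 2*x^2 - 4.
f'(x) = x*(x - 4)

Solve f'(x) = 0:
  Factor: x^2 - 4*x = x*(x - 4) = 0.
  ⇒ x = 0, 4

f''(x) = 2*x - 4
Second-derivative test at each critical point:
  f''(0) = -4 < 0 → local maximum
  f''(4) = 4 > 0 → local minimum

Critical points: x = 0 (local maximum); x = 4 (local minimum)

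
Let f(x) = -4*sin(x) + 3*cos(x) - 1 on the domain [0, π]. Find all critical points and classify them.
f'(x) = -3*sin(x) - 4*cos(x)

Solve f'(x) = 0 on [0, π]:
  f'(x) = 0 ⇔ -4*cos(x) = 3*sin(x) ⇔ tan(x) = -4/3, i.e. x = arctan(-4/3) + nπ; keep the solutions lying in [0, π].
  ⇒ x = pi - atan(4/3) ≈ 2.2143

f''(x) = 4*sin(x) - 3*cos(x)
Second-derivative test at each critical point:
  f''(2.2143) = 5 > 0 → local minimum

Critical points: x = pi - atan(4/3) ≈ 2.2143 (local minimum)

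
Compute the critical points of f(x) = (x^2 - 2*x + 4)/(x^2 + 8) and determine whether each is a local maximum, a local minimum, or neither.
f'(x) = 2*(x^2 + 4*x - 8)/(x^4 + 16*x^2 + 64)

Solve f'(x) = 0:
  f'(x) = 2*(x^2 + 4*x - 8)/(x^2 + 8)^2; the denominator is positive wherever f is defined, so f'(x) = 0 ⇔ 2*x^2 + 8*x - 16 = 0.
  Factor: 2*x^2 + 8*x - 16 = 2*(x^2 + 4*x - 8); x^2 + 4*x - 8 = 0 has no rational roots; quadratic formula: x = (-4 ± √48)/2.
  ⇒ x = -2*sqrt(3) - 2 ≈ -5.4641, -2 + 2*sqrt(3) ≈ 1.4641

f''(x) = 4*(-x^3 - 6*x^2 + 24*x + 16)/(x^6 + 24*x^4 + 192*x^2 + 512)
Second-derivative test at each critical point:
  f''(-5.4641) = -0.0097 < 0 → local maximum
  f''(1.4641) = 0.1347 > 0 → local minimum

Critical points: x = -2*sqrt(3) - 2 ≈ -5.4641 (local maximum); x = -2 + 2*sqrt(3) ≈ 1.4641 (local minimum)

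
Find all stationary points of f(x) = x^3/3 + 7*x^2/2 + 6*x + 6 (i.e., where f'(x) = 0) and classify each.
f'(x) = x^2 + 7*x + 6

Solve f'(x) = 0:
  Factor: x^2 + 7*x + 6 = (x + 1)*(x + 6) = 0.
  ⇒ x = -6, -1

f''(x) = 2*x + 7
Second-derivative test at each critical point:
  f''(-6) = -5 < 0 → local maximum
  f''(-1) = 5 > 0 → local minimum

Critical points: x = -6 (local maximum); x = -1 (local minimum)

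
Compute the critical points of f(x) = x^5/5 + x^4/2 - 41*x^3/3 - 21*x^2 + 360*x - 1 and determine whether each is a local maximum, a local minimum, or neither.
f'(x) = x^4 + 2*x^3 - 41*x^2 - 42*x + 360

Solve f'(x) = 0:
  Factor: x^4 + 2*x^3 - 41*x^2 - 42*x + 360 = (x - 5)*(x - 3)*(x + 4)*(x + 6) = 0.
  ⇒ x = -6, -4, 3, 5

f''(x) = 4*x^3 + 6*x^2 - 82*x - 42
Second-derivative test at each critical point:
  f''(-6) = -198 < 0 → local maximum
  f''(-4) = 126 > 0 → local minimum
  f''(3) = -126 < 0 → local maximum
  f''(5) = 198 > 0 → local minimum

Critical points: x = -6 (local maximum); x = -4 (local minimum); x = 3 (local maximum); x = 5 (local minimum)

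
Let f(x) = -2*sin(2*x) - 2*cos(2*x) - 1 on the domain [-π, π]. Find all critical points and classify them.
f'(x) = -4*sqrt(2)*cos(2*x + pi/4)

Solve f'(x) = 0 on [-π, π]:
  f'(x) = 0 ⇔ -2*cos(2*x) = -2*sin(2*x) ⇔ tan(2*x) = 1, i.e. 2*x = arctan(1) + nπ; keep the solutions lying in [-π, π].
  ⇒ x = -7*pi/8 ≈ -2.7489, -3*pi/8 ≈ -1.1781, pi/8 ≈ 0.3927, 5*pi/8 ≈ 1.9635

f''(x) = 8*sqrt(2)*sin(2*x + pi/4)
Second-derivative test at each critical point:
  f''(-2.7489) = 11.3137 > 0 → local minimum
  f''(-1.1781) = -11.3137 < 0 → local maximum
  f''(0.3927) = 11.3137 > 0 → local minimum
  f''(1.9635) = -11.3137 < 0 → local maximum

Critical points: x = -7*pi/8 ≈ -2.7489 (local minimum); x = -3*pi/8 ≈ -1.1781 (local maximum); x = pi/8 ≈ 0.3927 (local minimum); x = 5*pi/8 ≈ 1.9635 (local maximum)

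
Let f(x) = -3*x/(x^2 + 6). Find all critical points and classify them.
f'(x) = 3*(x^2 - 6)/(x^2 + 6)^2

Solve f'(x) = 0:
  f'(x) = 3*(x^2 - 6)/(x^2 + 6)^2; the denominator is positive wherever f is defined, so f'(x) = 0 ⇔ 3*x^2 - 18 = 0.
  Factor: 3*x^2 - 18 = 3*(x^2 - 6); x^2 - 6 = 0 has no rational roots; quadratic formula: x = (0 ± √24)/2.
  ⇒ x = -sqrt(6) ≈ -2.4495, sqrt(6) ≈ 2.4495

f''(x) = 6*x*(18 - x^2)/(x^2 + 6)^3
Second-derivative test at each critical point:
  f''(-2.4495) = -0.1021 < 0 → local maximum
  f''(2.4495) = 0.1021 > 0 → local minimum

Critical points: x = -sqrt(6) ≈ -2.4495 (local maximum); x = sqrt(6) ≈ 2.4495 (local minimum)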